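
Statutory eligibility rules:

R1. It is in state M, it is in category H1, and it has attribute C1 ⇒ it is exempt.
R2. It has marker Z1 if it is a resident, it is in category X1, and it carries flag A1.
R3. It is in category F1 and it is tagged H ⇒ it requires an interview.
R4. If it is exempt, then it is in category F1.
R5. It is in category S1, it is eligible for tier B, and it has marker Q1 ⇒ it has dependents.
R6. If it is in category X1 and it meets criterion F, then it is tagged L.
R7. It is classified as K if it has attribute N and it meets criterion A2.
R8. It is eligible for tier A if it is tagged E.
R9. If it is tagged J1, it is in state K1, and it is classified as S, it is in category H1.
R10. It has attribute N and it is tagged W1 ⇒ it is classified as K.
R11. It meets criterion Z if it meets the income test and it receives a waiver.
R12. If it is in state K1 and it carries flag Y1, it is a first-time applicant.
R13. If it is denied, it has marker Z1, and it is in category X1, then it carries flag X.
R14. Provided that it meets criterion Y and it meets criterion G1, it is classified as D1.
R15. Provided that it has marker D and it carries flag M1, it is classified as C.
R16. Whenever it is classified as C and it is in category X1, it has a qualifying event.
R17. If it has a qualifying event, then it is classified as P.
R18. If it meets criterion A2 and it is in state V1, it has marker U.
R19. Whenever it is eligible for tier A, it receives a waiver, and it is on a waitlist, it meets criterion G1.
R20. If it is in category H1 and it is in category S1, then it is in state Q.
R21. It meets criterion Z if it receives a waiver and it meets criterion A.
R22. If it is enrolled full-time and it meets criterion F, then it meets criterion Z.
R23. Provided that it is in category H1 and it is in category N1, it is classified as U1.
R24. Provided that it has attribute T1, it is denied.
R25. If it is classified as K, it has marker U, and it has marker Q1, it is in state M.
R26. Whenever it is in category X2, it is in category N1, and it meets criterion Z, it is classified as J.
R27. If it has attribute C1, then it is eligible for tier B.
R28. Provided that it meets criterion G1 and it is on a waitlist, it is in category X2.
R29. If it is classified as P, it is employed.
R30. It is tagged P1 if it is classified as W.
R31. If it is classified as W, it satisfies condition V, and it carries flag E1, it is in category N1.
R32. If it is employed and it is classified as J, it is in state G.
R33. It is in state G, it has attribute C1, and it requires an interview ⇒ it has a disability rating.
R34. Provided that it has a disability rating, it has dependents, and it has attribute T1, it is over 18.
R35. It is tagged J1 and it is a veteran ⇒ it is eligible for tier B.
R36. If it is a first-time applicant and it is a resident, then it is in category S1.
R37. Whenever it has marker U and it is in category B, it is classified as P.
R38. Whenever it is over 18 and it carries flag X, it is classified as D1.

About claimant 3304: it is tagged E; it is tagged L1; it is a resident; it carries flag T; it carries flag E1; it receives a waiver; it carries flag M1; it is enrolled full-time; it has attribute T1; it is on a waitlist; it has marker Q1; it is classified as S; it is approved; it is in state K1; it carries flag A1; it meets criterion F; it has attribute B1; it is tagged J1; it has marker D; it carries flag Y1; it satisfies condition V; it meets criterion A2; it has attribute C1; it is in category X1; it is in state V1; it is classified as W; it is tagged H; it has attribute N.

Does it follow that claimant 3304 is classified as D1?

By R2 (it is a resident, it is in category X1, it carries flag A1): it has marker Z1.
By R7 (it has attribute N, it meets criterion A2): it is classified as K.
By R8 (it is tagged E): it is eligible for tier A.
By R9 (it is tagged J1, it is in state K1, it is classified as S): it is in category H1.
By R12 (it is in state K1, it carries flag Y1): it is a first-time applicant.
By R15 (it has marker D, it carries flag M1): it is classified as C.
By R16 (it is classified as C, it is in category X1): it has a qualifying event.
By R17 (it has a qualifying event): it is classified as P.
By R18 (it meets criterion A2, it is in state V1): it has marker U.
By R19 (it is eligible for tier A, it receives a waiver, it is on a waitlist): it meets criterion G1.
By R22 (it is enrolled full-time, it meets criterion F): it meets criterion Z.
By R24 (it has attribute T1): it is denied.
By R25 (it is classified as K, it has marker U, it has marker Q1): it is in state M.
By R27 (it has attribute C1): it is eligible for tier B.
By R28 (it meets criterion G1, it is on a waitlist): it is in category X2.
By R29 (it is classified as P): it is employed.
By R31 (it is classified as W, it satisfies condition V, it carries flag E1): it is in category N1.
By R36 (it is a first-time applicant, it is a resident): it is in category S1.
By R1 (it is in state M, it is in category H1, it has attribute C1): it is exempt.
By R4 (it is exempt): it is in category F1.
By R5 (it is in category S1, it is eligible for tier B, it has marker Q1): it has dependents.
By R13 (it is denied, it has marker Z1, it is in category X1): it carries flag X.
By R26 (it is in category X2, it is in category N1, it meets criterion Z): it is classified as J.
By R32 (it is employed, it is classified as J): it is in state G.
By R3 (it is in category F1, it is tagged H): it requires an interview.
By R33 (it is in state G, it has attribute C1, it requires an interview): it has a disability rating.
By R34 (it has a disability rating, it has dependents, it has attribute T1): it is over 18.
By R38 (it is over 18, it carries flag X): it is classified as D1.

Yes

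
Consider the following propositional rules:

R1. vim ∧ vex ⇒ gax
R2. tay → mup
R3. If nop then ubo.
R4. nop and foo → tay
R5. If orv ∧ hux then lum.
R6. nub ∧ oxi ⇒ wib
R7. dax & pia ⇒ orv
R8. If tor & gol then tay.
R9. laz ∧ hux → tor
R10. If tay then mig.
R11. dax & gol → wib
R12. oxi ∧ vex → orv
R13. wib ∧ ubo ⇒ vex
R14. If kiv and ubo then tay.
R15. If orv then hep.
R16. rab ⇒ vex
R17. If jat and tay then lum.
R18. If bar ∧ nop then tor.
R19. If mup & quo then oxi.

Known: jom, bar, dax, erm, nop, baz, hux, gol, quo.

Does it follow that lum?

ubo  (by R3: nop)
wib  (by R11: dax, gol)
vex  (by R13: wib, ubo)
tor  (by R18: bar, nop)
tay  (by R8: tor, gol)
mup  (by R2: tay)
oxi  (by R19: mup, quo)
orv  (by R12: oxi, vex)
lum  (by R5: orv, hux)

Yes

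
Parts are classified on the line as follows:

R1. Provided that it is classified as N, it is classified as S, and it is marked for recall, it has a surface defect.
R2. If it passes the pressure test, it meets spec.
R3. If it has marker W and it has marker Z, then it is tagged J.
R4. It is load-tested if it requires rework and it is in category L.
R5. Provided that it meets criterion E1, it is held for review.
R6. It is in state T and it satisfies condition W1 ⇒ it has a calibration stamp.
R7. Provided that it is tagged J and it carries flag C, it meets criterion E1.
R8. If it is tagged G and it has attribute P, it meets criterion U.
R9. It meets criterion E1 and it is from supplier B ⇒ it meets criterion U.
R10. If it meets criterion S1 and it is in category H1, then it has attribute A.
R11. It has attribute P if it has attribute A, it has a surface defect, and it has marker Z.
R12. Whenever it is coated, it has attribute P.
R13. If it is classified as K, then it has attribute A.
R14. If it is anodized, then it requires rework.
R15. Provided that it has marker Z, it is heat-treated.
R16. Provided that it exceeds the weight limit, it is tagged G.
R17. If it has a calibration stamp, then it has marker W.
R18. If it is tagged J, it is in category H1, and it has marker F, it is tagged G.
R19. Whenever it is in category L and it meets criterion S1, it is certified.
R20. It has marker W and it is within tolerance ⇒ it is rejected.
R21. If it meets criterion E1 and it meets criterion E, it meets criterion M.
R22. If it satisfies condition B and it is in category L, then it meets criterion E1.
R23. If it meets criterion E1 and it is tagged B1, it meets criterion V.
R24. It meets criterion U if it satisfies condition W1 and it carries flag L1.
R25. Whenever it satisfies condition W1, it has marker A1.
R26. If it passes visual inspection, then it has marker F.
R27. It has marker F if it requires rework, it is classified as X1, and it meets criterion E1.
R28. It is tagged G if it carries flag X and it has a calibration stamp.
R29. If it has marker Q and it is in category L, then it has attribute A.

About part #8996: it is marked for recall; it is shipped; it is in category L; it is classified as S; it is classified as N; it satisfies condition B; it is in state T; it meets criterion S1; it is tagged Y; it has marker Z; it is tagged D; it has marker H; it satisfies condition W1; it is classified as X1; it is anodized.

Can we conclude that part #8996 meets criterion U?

No

Forward chaining from the given facts derives: has a surface defect, has a calibration stamp, requires rework, is heat-treated, has marker W, is certified, meets criterion E1, has marker A1, has marker F, is tagged J, is load-tested, is held for review.
Rules concluding "it meets criterion U": R8 needs "it is tagged G"; R9 needs "it is from supplier B"; R24 needs "it carries flag L1" — none of these are established.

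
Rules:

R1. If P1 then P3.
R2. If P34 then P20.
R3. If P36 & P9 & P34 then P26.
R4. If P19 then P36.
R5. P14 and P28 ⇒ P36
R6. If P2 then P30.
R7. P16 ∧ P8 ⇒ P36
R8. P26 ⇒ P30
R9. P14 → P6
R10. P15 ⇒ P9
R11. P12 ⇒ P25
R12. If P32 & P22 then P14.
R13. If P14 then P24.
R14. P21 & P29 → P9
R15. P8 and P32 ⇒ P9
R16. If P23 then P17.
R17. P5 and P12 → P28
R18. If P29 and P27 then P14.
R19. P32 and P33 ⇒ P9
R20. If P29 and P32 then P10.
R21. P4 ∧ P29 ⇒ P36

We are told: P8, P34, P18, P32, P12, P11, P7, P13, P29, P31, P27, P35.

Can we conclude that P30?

Forward chaining from the given facts derives: P20, P25, P9, P14, P10, P6, P24.
Rules concluding P30: R6 needs P2; R8 needs P26 — none of these are established.

No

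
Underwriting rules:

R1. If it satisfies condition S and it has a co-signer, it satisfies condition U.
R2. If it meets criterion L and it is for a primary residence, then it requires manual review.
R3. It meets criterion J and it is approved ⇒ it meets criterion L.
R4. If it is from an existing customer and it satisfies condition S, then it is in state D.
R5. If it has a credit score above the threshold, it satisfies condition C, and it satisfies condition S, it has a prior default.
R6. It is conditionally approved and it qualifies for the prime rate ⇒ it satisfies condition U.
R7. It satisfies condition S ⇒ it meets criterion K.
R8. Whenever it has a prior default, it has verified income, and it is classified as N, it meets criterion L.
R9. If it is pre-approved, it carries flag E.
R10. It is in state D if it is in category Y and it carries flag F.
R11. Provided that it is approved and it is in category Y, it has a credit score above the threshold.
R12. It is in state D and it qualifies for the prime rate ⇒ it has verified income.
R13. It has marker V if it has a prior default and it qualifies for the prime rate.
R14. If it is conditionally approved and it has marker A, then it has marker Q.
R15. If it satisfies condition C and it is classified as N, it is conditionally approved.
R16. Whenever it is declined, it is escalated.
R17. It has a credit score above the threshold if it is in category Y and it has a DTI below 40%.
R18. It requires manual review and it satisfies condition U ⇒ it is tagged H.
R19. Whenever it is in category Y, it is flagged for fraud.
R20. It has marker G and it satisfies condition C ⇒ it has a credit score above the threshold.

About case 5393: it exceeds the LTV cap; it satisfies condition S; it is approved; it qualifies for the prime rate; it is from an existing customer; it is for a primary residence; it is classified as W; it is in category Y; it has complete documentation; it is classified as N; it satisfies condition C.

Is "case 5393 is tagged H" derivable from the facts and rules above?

Yes

By R4 (it is from an existing customer, it satisfies condition S): it is in state D.
By R11 (it is approved, it is in category Y): it has a credit score above the threshold.
By R12 (it is in state D, it qualifies for the prime rate): it has verified income.
By R15 (it satisfies condition C, it is classified as N): it is conditionally approved.
By R5 (it has a credit score above the threshold, it satisfies condition C, it satisfies condition S): it has a prior default.
By R6 (it is conditionally approved, it qualifies for the prime rate): it satisfies condition U.
By R8 (it has a prior default, it has verified income, it is classified as N): it meets criterion L.
By R2 (it meets criterion L, it is for a primary residence): it requires manual review.
By R18 (it requires manual review, it satisfies condition U): it is tagged H.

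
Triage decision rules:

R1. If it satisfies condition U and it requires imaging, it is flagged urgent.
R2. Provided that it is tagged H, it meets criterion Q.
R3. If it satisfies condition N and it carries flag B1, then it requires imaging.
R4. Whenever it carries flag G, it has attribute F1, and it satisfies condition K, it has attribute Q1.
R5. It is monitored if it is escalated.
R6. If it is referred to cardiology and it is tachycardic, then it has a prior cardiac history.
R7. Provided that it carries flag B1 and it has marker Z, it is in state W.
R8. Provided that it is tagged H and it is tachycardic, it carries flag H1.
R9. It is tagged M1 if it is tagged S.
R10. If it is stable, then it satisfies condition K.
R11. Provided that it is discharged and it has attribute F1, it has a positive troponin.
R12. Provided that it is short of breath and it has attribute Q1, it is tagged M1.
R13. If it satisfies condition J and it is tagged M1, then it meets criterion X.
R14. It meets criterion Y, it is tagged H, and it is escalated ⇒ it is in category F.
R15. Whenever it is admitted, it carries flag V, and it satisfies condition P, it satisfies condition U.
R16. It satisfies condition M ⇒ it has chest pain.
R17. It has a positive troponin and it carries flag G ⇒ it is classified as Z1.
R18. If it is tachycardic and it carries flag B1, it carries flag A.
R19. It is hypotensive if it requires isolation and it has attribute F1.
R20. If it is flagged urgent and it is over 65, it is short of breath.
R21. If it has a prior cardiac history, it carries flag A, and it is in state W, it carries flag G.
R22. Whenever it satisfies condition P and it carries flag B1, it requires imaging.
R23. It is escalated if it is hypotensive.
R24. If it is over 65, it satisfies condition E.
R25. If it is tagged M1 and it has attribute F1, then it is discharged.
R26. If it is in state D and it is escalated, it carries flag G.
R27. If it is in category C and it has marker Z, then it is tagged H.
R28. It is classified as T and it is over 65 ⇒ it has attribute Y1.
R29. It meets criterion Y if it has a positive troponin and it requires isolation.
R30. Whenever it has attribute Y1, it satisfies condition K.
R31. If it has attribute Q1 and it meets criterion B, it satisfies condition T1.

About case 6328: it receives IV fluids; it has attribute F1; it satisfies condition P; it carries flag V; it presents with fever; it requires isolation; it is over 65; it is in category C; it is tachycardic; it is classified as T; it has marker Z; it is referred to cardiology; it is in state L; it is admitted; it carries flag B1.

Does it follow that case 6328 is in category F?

By R6 (it is referred to cardiology, it is tachycardic): it has a prior cardiac history.
By R7 (it carries flag B1, it has marker Z): it is in state W.
By R15 (it is admitted, it carries flag V, it satisfies condition P): it satisfies condition U.
By R18 (it is tachycardic, it carries flag B1): it carries flag A.
By R19 (it requires isolation, it has attribute F1): it is hypotensive.
By R21 (it has a prior cardiac history, it carries flag A, it is in state W): it carries flag G.
By R22 (it satisfies condition P, it carries flag B1): it requires imaging.
By R23 (it is hypotensive): it is escalated.
By R27 (it is in category C, it has marker Z): it is tagged H.
By R28 (it is classified as T, it is over 65): it has attribute Y1.
By R30 (it has attribute Y1): it satisfies condition K.
By R1 (it satisfies condition U, it requires imaging): it is flagged urgent.
By R4 (it carries flag G, it has attribute F1, it satisfies condition K): it has attribute Q1.
By R20 (it is flagged urgent, it is over 65): it is short of breath.
By R12 (it is short of breath, it has attribute Q1): it is tagged M1.
By R25 (it is tagged M1, it has attribute F1): it is discharged.
By R11 (it is discharged, it has attribute F1): it has a positive troponin.
By R29 (it has a positive troponin, it requires isolation): it meets criterion Y.
By R14 (it meets criterion Y, it is tagged H, it is escalated): it is in category F.

Yes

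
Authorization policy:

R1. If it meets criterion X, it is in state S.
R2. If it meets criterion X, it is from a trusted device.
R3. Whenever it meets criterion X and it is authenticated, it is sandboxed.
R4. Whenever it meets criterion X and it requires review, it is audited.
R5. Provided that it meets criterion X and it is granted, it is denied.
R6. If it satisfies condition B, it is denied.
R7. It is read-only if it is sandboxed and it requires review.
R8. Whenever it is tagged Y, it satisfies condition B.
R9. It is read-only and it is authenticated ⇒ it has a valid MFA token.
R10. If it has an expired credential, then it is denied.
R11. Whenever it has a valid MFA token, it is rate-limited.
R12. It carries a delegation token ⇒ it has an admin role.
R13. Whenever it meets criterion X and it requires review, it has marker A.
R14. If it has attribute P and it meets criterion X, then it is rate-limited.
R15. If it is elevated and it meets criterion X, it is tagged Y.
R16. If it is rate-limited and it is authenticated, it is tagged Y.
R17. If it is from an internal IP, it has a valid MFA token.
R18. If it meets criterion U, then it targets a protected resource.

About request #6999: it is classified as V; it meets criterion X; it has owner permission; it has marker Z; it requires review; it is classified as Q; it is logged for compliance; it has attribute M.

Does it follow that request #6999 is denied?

Forward chaining from the given facts derives: is in state S, is from a trusted device, is audited, has marker A.
Rules concluding "it is denied": R5 needs "it is granted"; R6 needs "it satisfies condition B"; R10 needs "it has an expired credential" — none of these are established.

No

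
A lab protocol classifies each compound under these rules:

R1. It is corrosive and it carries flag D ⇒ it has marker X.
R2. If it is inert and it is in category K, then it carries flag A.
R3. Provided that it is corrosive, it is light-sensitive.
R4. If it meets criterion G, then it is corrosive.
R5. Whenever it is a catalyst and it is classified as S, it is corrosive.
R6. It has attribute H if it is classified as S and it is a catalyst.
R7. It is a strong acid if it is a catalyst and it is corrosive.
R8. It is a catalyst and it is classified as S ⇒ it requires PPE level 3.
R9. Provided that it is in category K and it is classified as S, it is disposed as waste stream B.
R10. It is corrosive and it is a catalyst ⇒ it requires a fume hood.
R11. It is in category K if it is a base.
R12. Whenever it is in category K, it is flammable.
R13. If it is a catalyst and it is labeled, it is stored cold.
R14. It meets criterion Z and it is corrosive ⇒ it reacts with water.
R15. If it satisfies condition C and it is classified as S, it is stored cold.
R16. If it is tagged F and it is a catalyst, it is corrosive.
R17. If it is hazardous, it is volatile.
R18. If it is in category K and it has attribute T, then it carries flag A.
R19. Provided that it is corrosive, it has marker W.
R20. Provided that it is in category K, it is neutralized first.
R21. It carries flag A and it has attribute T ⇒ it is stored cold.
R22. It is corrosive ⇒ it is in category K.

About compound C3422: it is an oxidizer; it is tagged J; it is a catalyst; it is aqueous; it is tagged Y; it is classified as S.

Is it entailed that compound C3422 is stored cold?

No

Forward chaining from the given facts derives: is corrosive, has attribute H, is a strong acid, requires PPE level 3, requires a fume hood, has marker W, is in category K, is light-sensitive, is disposed as waste stream B, is flammable, is neutralized first.
Rules concluding "it is stored cold": R13 needs "it is labeled"; R15 needs "it satisfies condition C"; R21 needs "it carries flag A" — none of these are established.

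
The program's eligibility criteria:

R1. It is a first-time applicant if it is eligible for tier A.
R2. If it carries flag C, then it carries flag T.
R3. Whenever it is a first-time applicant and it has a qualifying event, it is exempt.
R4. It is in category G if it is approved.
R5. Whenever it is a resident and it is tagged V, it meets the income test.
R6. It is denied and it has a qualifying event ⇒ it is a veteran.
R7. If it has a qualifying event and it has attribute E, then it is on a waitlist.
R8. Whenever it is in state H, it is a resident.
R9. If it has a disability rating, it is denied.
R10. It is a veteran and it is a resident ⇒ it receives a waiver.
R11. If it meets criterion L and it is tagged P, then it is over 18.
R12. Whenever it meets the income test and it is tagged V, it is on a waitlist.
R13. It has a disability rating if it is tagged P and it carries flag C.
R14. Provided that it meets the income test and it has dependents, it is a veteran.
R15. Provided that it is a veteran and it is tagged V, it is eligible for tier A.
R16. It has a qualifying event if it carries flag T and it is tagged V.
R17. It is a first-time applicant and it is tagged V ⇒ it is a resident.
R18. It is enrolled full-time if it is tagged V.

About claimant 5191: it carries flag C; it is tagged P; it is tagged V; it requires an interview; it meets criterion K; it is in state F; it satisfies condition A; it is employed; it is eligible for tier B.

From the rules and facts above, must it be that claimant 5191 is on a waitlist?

By R2 (it carries flag C): it carries flag T.
By R13 (it is tagged P, it carries flag C): it has a disability rating.
By R16 (it carries flag T, it is tagged V): it has a qualifying event.
By R9 (it has a disability rating): it is denied.
By R6 (it is denied, it has a qualifying event): it is a veteran.
By R15 (it is a veteran, it is tagged V): it is eligible for tier A.
By R1 (it is eligible for tier A): it is a first-time applicant.
By R17 (it is a first-time applicant, it is tagged V): it is a resident.
By R5 (it is a resident, it is tagged V): it meets the income test.
By R12 (it meets the income test, it is tagged V): it is on a waitlist.

Yes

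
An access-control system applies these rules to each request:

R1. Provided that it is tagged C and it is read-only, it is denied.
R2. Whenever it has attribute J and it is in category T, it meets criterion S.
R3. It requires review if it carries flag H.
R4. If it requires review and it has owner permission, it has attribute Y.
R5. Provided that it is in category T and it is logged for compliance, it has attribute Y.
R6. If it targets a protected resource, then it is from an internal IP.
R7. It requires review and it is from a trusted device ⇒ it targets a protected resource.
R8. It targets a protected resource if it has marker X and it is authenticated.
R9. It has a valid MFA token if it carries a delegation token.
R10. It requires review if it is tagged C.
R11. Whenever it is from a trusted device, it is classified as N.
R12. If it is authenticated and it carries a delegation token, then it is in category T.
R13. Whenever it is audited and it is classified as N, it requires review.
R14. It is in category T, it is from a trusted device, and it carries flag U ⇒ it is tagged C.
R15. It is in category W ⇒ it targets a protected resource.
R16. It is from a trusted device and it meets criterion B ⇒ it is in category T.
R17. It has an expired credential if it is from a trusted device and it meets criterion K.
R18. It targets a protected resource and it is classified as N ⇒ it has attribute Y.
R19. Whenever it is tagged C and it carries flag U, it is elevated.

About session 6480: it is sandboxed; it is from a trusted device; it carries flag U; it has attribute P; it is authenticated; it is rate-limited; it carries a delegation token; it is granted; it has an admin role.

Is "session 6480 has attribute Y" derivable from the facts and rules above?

By R11 (it is from a trusted device): it is classified as N.
By R12 (it is authenticated, it carries a delegation token): it is in category T.
By R14 (it is in category T, it is from a trusted device, it carries flag U): it is tagged C.
By R10 (it is tagged C): it requires review.
By R7 (it requires review, it is from a trusted device): it targets a protected resource.
By R18 (it targets a protected resource, it is classified as N): it has attribute Y.

Yes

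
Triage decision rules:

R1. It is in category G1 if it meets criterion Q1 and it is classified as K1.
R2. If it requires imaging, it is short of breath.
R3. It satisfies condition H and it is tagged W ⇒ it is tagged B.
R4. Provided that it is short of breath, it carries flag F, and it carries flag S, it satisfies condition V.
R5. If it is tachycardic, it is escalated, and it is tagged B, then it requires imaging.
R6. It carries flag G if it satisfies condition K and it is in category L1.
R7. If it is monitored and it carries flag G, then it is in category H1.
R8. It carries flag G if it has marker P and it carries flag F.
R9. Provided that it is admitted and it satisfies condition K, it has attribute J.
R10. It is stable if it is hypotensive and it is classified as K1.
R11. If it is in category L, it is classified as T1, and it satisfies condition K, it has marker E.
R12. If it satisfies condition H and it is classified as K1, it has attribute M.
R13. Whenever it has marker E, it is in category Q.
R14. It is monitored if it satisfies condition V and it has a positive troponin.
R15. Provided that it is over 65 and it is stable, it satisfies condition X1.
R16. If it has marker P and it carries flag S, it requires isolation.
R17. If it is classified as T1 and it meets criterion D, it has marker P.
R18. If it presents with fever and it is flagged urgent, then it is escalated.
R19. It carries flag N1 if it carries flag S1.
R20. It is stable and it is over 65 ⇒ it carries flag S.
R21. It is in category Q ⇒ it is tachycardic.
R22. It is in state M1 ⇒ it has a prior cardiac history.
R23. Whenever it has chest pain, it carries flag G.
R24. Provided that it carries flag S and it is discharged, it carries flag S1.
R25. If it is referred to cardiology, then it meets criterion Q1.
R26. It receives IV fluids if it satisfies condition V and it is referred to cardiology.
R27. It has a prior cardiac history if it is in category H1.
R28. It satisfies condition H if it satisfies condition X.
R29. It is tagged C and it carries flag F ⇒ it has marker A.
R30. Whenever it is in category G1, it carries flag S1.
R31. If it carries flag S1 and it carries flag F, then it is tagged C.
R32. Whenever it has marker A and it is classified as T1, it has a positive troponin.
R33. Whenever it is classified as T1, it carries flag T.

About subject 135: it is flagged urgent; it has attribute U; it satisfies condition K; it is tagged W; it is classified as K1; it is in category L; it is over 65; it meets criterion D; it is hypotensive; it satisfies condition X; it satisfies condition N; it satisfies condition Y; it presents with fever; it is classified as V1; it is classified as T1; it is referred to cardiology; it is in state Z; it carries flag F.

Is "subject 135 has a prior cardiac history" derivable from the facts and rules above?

Yes

By R10 (it is hypotensive, it is classified as K1): it is stable.
By R11 (it is in category L, it is classified as T1, it satisfies condition K): it has marker E.
By R13 (it has marker E): it is in category Q.
By R17 (it is classified as T1, it meets criterion D): it has marker P.
By R18 (it presents with fever, it is flagged urgent): it is escalated.
By R20 (it is stable, it is over 65): it carries flag S.
By R21 (it is in category Q): it is tachycardic.
By R25 (it is referred to cardiology): it meets criterion Q1.
By R28 (it satisfies condition X): it satisfies condition H.
By R1 (it meets criterion Q1, it is classified as K1): it is in category G1.
By R3 (it satisfies condition H, it is tagged W): it is tagged B.
By R5 (it is tachycardic, it is escalated, it is tagged B): it requires imaging.
By R8 (it has marker P, it carries flag F): it carries flag G.
By R30 (it is in category G1): it carries flag S1.
By R31 (it carries flag S1, it carries flag F): it is tagged C.
By R2 (it requires imaging): it is short of breath.
By R4 (it is short of breath, it carries flag F, it carries flag S): it satisfies condition V.
By R29 (it is tagged C, it carries flag F): it has marker A.
By R32 (it has marker A, it is classified as T1): it has a positive troponin.
By R14 (it satisfies condition V, it has a positive troponin): it is monitored.
By R7 (it is monitored, it carries flag G): it is in category H1.
By R27 (it is in category H1): it has a prior cardiac history.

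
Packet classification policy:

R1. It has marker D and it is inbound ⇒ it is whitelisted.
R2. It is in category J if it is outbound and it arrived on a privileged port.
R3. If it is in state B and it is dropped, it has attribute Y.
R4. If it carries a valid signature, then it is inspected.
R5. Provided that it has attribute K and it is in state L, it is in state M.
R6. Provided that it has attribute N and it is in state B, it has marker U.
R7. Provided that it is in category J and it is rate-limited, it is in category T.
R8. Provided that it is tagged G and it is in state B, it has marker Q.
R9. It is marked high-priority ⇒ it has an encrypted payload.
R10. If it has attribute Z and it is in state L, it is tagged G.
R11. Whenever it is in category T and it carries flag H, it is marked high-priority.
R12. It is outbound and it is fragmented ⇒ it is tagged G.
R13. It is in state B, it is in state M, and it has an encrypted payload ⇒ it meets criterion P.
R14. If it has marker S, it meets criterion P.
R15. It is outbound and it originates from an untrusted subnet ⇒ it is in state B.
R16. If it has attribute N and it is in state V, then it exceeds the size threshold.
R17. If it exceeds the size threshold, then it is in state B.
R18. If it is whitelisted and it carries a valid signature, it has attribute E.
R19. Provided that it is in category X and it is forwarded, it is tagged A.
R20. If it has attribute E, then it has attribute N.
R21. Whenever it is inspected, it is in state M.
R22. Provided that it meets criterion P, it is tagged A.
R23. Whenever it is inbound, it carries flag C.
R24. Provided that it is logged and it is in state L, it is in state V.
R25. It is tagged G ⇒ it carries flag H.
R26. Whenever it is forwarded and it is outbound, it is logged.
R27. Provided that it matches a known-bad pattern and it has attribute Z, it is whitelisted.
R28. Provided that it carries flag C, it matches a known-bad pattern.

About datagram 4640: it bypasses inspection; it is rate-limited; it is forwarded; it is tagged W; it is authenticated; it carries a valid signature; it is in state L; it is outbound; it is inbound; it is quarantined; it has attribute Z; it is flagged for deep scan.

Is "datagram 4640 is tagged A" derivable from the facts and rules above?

Forward chaining from the given facts derives: is inspected, is tagged G, is in state M, carries flag C, carries flag H, is logged, matches a known-bad pattern, is in state V, is whitelisted, has attribute E, has attribute N, exceeds the size threshold, is in state B, has marker U, has marker Q.
Rules concluding "it is tagged A": R19 needs "it is in category X"; R22 needs "it meets criterion P" — none of these are established.

No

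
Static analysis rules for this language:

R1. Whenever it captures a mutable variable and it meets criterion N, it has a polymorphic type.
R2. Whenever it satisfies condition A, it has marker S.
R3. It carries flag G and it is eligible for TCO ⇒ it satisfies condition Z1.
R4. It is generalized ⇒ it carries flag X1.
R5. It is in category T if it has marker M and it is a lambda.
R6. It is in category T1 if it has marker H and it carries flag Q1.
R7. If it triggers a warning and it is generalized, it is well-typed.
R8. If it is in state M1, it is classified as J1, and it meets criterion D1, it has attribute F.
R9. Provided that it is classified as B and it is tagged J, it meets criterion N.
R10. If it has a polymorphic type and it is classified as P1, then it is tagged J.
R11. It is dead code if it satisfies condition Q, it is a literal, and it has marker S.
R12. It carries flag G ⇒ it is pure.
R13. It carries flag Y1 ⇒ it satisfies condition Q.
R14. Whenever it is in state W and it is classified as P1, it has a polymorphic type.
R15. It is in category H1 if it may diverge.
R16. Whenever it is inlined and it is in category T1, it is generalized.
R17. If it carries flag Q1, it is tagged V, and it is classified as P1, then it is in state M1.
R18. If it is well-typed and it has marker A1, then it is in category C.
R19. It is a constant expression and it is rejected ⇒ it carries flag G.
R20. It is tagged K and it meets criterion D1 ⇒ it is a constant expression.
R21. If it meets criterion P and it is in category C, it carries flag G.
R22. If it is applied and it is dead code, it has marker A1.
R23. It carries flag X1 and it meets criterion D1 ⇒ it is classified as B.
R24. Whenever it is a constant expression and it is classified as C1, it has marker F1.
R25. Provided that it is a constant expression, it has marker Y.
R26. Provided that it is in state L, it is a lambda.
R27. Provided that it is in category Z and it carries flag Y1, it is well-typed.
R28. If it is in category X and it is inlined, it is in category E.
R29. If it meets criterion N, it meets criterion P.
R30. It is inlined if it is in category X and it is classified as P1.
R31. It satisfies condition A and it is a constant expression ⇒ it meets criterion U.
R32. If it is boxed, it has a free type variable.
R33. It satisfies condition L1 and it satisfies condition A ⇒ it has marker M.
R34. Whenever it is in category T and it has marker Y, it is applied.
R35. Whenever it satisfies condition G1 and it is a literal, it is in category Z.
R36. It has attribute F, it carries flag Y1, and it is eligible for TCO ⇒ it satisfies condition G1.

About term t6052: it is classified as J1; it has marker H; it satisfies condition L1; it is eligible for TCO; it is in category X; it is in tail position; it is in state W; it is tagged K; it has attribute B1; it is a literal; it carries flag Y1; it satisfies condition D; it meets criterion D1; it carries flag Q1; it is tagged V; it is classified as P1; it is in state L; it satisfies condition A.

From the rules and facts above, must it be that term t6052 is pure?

Yes

By R2 (it satisfies condition A): it has marker S.
By R6 (it has marker H, it carries flag Q1): it is in category T1.
By R13 (it carries flag Y1): it satisfies condition Q.
By R14 (it is in state W, it is classified as P1): it has a polymorphic type.
By R17 (it carries flag Q1, it is tagged V, it is classified as P1): it is in state M1.
By R20 (it is tagged K, it meets criterion D1): it is a constant expression.
By R25 (it is a constant expression): it has marker Y.
By R26 (it is in state L): it is a lambda.
By R30 (it is in category X, it is classified as P1): it is inlined.
By R33 (it satisfies condition L1, it satisfies condition A): it has marker M.
By R5 (it has marker M, it is a lambda): it is in category T.
By R8 (it is in state M1, it is classified as J1, it meets criterion D1): it has attribute F.
By R10 (it has a polymorphic type, it is classified as P1): it is tagged J.
By R11 (it satisfies condition Q, it is a literal, it has marker S): it is dead code.
By R16 (it is inlined, it is in category T1): it is generalized.
By R34 (it is in category T, it has marker Y): it is applied.
By R36 (it has attribute F, it carries flag Y1, it is eligible for TCO): it satisfies condition G1.
By R4 (it is generalized): it carries flag X1.
By R22 (it is applied, it is dead code): it has marker A1.
By R23 (it carries flag X1, it meets criterion D1): it is classified as B.
By R35 (it satisfies condition G1, it is a literal): it is in category Z.
By R9 (it is classified as B, it is tagged J): it meets criterion N.
By R27 (it is in category Z, it carries flag Y1): it is well-typed.
By R29 (it meets criterion N): it meets criterion P.
By R18 (it is well-typed, it has marker A1): it is in category C.
By R21 (it meets criterion P, it is in category C): it carries flag G.
By R12 (it carries flag G): it is pure.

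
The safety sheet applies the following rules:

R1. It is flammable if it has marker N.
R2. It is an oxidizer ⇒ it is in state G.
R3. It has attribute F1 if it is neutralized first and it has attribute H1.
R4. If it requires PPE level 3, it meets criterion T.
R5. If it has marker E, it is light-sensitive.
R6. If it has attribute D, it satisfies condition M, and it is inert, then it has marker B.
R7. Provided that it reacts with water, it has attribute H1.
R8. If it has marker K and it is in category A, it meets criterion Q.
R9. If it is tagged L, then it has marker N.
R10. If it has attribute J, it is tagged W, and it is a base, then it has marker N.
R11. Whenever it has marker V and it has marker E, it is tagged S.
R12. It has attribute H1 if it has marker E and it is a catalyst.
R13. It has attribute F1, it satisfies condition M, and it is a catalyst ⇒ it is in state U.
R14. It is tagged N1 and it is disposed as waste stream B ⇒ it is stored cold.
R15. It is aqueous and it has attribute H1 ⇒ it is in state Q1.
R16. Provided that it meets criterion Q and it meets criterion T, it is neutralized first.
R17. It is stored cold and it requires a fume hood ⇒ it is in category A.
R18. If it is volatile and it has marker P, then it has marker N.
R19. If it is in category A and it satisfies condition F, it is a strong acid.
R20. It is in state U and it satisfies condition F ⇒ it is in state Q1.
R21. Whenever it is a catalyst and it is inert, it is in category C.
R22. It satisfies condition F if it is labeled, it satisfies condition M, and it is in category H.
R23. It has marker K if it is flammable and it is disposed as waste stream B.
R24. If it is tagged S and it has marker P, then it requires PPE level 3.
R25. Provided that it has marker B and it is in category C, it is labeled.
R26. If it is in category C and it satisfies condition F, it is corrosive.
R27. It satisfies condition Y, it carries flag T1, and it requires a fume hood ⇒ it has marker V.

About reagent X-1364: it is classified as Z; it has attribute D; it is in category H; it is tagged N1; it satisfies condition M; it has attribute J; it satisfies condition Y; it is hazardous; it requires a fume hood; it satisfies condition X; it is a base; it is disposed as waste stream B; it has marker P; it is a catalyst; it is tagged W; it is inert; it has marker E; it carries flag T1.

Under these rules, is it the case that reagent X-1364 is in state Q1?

Yes

By R6 (it has attribute D, it satisfies condition M, it is inert): it has marker B.
By R10 (it has attribute J, it is tagged W, it is a base): it has marker N.
By R12 (it has marker E, it is a catalyst): it has attribute H1.
By R14 (it is tagged N1, it is disposed as waste stream B): it is stored cold.
By R17 (it is stored cold, it requires a fume hood): it is in category A.
By R21 (it is a catalyst, it is inert): it is in category C.
By R25 (it has marker B, it is in category C): it is labeled.
By R27 (it satisfies condition Y, it carries flag T1, it requires a fume hood): it has marker V.
By R1 (it has marker N): it is flammable.
By R11 (it has marker V, it has marker E): it is tagged S.
By R22 (it is labeled, it satisfies condition M, it is in category H): it satisfies condition F.
By R23 (it is flammable, it is disposed as waste stream B): it has marker K.
By R24 (it is tagged S, it has marker P): it requires PPE level 3.
By R4 (it requires PPE level 3): it meets criterion T.
By R8 (it has marker K, it is in category A): it meets criterion Q.
By R16 (it meets criterion Q, it meets criterion T): it is neutralized first.
By R3 (it is neutralized first, it has attribute H1): it has attribute F1.
By R13 (it has attribute F1, it satisfies condition M, it is a catalyst): it is in state U.
By R20 (it is in state U, it satisfies condition F): it is in state Q1.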